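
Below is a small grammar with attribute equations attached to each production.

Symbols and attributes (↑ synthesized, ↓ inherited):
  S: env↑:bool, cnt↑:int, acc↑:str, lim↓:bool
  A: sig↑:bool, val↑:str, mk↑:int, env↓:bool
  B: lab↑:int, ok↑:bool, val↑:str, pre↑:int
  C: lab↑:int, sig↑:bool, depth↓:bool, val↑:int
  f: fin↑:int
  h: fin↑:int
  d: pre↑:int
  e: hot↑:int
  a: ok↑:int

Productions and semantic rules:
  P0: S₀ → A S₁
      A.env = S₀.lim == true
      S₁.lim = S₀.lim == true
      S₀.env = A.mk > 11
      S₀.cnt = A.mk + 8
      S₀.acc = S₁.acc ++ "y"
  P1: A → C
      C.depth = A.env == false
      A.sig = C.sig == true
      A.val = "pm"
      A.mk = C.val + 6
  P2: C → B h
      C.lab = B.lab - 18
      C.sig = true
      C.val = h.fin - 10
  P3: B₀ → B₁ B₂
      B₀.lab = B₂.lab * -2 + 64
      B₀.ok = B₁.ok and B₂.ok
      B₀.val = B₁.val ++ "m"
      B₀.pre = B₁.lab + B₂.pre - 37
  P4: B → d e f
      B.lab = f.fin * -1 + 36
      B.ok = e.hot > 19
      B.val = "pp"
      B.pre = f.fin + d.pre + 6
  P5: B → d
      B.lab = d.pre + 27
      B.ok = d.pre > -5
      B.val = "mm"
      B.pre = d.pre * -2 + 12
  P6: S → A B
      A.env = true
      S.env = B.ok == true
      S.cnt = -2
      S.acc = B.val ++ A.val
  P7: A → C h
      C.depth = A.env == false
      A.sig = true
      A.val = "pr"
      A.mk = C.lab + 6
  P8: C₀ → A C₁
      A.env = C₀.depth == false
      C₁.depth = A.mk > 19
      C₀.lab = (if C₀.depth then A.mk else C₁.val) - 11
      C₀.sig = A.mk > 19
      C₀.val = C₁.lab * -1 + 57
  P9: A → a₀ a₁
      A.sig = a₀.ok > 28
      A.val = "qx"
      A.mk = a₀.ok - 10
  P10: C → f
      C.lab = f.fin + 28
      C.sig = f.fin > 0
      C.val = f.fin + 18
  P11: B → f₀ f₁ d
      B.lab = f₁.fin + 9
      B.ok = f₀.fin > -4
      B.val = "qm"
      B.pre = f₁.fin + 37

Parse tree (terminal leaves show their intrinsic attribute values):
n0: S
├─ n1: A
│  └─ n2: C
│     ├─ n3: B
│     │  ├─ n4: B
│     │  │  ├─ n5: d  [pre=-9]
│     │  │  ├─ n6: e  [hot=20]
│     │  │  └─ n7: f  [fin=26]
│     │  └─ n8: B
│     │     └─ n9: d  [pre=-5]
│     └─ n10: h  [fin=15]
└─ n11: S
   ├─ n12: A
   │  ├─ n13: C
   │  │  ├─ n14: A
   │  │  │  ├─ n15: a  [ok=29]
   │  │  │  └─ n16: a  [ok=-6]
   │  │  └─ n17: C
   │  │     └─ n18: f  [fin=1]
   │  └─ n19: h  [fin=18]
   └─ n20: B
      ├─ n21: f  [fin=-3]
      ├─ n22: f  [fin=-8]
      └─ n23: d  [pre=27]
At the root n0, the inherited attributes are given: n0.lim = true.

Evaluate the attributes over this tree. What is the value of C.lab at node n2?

1. n0.lim = true  [given at root]
2. n1.env = true  [S₀.lim == true]
3. n2.depth = false  [A.env == false]
4. n5.pre = -9  [terminal]
5. n6.hot = 20  [terminal]
6. n7.fin = 26  [terminal]
7. n4.lab = 10  [f.fin * -1 + 36]
8. n4.ok = true  [e.hot > 19]
9. n4.val = "pp"  ["pp"]
10. n4.pre = 23  [f.fin + d.pre + 6]
11. n9.pre = -5  [terminal]
12. n8.lab = 22  [d.pre + 27]
13. n8.ok = false  [d.pre > -5]
14. n8.val = "mm"  ["mm"]
15. n8.pre = 22  [d.pre * -2 + 12]
16. n3.lab = 20  [B₂.lab * -2 + 64]
17. n3.ok = false  [B₁.ok and B₂.ok]
18. n3.val = "ppm"  [B₁.val ++ "m"]
19. n3.pre = -5  [B₁.lab + B₂.pre - 37]
20. n10.fin = 15  [terminal]
21. n2.lab = 2  [B.lab - 18]
22. n2.sig = true  [true]
23. n2.val = 5  [h.fin - 10]
24. n1.sig = true  [C.sig == true]
25. n1.val = "pm"  ["pm"]
26. n1.mk = 11  [C.val + 6]
27. n11.lim = true  [S₀.lim == true]
28. n12.env = true  [true]
29. n13.depth = false  [A.env == false]
30. n14.env = true  [C₀.depth == false]
31. n15.ok = 29  [terminal]
32. n16.ok = -6  [terminal]
33. n14.sig = true  [a₀.ok > 28]
34. n14.val = "qx"  ["qx"]
35. n14.mk = 19  [a₀.ok - 10]
36. n17.depth = false  [A.mk > 19]
37. n18.fin = 1  [terminal]
38. n17.lab = 29  [f.fin + 28]
39. n17.sig = true  [f.fin > 0]
40. n17.val = 19  [f.fin + 18]
41. n13.lab = 8  [(if C₀.depth then A.mk else C₁.val) - 11]
42. n13.sig = false  [A.mk > 19]
43. n13.val = 28  [C₁.lab * -1 + 57]
44. n19.fin = 18  [terminal]
45. n12.sig = true  [true]
46. n12.val = "pr"  ["pr"]
47. n12.mk = 14  [C.lab + 6]
48. n21.fin = -3  [terminal]
49. n22.fin = -8  [terminal]
50. n23.pre = 27  [terminal]
51. n20.lab = 1  [f₁.fin + 9]
52. n20.ok = true  [f₀.fin > -4]
53. n20.val = "qm"  ["qm"]
54. n20.pre = 29  [f₁.fin + 37]
55. n11.env = true  [B.ok == true]
56. n11.cnt = -2  [-2]
57. n11.acc = "qmpr"  [B.val ++ A.val]
58. n0.env = false  [A.mk > 11]
59. n0.cnt = 19  [A.mk + 8]
60. n0.acc = "qmpry"  [S₁.acc ++ "y"]

2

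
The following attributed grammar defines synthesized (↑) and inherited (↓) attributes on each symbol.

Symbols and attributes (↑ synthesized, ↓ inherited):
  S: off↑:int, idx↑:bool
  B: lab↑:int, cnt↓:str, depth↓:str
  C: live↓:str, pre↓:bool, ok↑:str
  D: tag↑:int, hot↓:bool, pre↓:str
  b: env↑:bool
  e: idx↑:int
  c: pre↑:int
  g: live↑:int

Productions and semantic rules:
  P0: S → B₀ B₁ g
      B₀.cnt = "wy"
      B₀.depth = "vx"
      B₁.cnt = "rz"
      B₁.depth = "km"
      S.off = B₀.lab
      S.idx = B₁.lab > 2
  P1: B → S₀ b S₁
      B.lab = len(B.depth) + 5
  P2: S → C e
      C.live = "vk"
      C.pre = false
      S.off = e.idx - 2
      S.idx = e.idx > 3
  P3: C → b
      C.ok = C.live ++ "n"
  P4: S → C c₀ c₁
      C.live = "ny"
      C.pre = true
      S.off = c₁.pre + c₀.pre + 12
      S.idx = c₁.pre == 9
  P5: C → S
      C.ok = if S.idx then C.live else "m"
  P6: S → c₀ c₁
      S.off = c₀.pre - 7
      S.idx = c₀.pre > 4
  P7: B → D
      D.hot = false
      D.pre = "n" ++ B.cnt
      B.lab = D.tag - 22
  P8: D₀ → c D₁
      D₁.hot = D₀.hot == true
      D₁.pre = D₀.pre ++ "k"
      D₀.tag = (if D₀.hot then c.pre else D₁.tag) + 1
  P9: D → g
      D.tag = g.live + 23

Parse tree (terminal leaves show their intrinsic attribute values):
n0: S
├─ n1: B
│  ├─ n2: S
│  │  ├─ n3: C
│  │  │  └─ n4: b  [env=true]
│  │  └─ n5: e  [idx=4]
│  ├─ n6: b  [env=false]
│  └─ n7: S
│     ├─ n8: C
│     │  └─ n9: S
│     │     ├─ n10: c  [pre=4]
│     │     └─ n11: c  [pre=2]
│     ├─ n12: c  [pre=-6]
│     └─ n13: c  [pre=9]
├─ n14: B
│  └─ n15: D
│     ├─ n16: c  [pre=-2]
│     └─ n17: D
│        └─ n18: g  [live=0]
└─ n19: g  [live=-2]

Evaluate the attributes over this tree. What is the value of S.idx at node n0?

1. n1.cnt = "wy"  ["wy"]
2. n1.depth = "vx"  ["vx"]
3. n3.live = "vk"  ["vk"]
4. n3.pre = false  [false]
5. n4.env = true  [terminal]
6. n3.ok = "vkn"  [C.live ++ "n"]
7. n5.idx = 4  [terminal]
8. n2.off = 2  [e.idx - 2]
9. n2.idx = true  [e.idx > 3]
10. n6.env = false  [terminal]
11. n8.live = "ny"  ["ny"]
12. n8.pre = true  [true]
13. n10.pre = 4  [terminal]
14. n11.pre = 2  [terminal]
15. n9.off = -3  [c₀.pre - 7]
16. n9.idx = false  [c₀.pre > 4]
17. n8.ok = "m"  [if S.idx then C.live else "m"]
18. n12.pre = -6  [terminal]
19. n13.pre = 9  [terminal]
20. n7.off = 15  [c₁.pre + c₀.pre + 12]
21. n7.idx = true  [c₁.pre == 9]
22. n1.lab = 7  [len(B.depth) + 5]
23. n14.cnt = "rz"  ["rz"]
24. n14.depth = "km"  ["km"]
25. n15.hot = false  [false]
26. n15.pre = "nrz"  ["n" ++ B.cnt]
27. n16.pre = -2  [terminal]
28. n17.hot = false  [D₀.hot == true]
29. n17.pre = "nrzk"  [D₀.pre ++ "k"]
30. n18.live = 0  [terminal]
31. n17.tag = 23  [g.live + 23]
32. n15.tag = 24  [(if D₀.hot then c.pre else D₁.tag) + 1]
33. n14.lab = 2  [D.tag - 22]
34. n19.live = -2  [terminal]
35. n0.off = 7  [B₀.lab]
36. n0.idx = false  [B₁.lab > 2]

false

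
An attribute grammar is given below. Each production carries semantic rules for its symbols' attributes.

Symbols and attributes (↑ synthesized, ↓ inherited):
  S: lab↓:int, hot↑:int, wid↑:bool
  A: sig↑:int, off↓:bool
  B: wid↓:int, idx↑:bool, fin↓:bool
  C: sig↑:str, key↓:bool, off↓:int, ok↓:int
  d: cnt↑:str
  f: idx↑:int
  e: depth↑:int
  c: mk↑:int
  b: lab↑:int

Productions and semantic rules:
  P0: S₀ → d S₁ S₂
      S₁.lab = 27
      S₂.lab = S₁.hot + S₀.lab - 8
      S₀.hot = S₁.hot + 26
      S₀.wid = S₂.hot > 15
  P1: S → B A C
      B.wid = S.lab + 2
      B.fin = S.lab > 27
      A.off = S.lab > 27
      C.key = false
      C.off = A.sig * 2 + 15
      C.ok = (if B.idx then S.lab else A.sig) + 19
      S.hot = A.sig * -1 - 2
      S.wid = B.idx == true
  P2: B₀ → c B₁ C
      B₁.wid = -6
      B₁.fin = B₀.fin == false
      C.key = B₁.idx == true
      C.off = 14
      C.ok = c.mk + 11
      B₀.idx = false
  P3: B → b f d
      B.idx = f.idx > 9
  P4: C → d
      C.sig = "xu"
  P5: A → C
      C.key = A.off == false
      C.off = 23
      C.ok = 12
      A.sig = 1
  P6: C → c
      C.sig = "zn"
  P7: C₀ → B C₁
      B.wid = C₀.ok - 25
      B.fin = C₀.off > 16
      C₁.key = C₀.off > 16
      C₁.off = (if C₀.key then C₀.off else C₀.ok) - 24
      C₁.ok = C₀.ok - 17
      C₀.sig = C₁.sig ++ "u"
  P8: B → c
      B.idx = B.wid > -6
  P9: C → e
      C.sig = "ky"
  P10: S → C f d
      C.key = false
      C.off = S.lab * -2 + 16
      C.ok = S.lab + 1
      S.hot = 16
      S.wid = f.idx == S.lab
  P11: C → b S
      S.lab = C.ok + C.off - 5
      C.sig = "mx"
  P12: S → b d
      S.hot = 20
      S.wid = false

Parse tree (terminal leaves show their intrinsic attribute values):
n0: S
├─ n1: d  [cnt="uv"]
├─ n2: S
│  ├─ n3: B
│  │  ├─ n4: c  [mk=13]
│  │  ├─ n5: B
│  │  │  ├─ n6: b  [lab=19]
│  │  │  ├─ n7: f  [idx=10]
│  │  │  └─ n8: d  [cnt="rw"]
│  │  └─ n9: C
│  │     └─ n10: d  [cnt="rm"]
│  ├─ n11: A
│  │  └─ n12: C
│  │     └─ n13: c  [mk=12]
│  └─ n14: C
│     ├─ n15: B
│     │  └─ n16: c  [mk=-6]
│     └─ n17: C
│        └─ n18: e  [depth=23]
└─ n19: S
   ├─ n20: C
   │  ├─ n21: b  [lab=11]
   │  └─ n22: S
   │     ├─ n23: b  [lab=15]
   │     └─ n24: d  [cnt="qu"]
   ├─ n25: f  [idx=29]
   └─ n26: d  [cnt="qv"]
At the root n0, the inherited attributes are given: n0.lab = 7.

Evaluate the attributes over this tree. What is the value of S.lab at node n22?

1. n0.lab = 7  [given at root]
2. n1.cnt = "uv"  [terminal]
3. n2.lab = 27  [27]
4. n3.wid = 29  [S.lab + 2]
5. n3.fin = false  [S.lab > 27]
6. n4.mk = 13  [terminal]
7. n5.wid = -6  [-6]
8. n5.fin = true  [B₀.fin == false]
9. n6.lab = 19  [terminal]
10. n7.idx = 10  [terminal]
11. n8.cnt = "rw"  [terminal]
12. n5.idx = true  [f.idx > 9]
13. n9.key = true  [B₁.idx == true]
14. n9.off = 14  [14]
15. n9.ok = 24  [c.mk + 11]
16. n10.cnt = "rm"  [terminal]
17. n9.sig = "xu"  ["xu"]
18. n3.idx = false  [false]
19. n11.off = false  [S.lab > 27]
20. n12.key = true  [A.off == false]
21. n12.off = 23  [23]
22. n12.ok = 12  [12]
23. n13.mk = 12  [terminal]
24. n12.sig = "zn"  ["zn"]
25. n11.sig = 1  [1]
26. n14.key = false  [false]
27. n14.off = 17  [A.sig * 2 + 15]
28. n14.ok = 20  [(if B.idx then S.lab else A.sig) + 19]
29. n15.wid = -5  [C₀.ok - 25]
30. n15.fin = true  [C₀.off > 16]
31. n16.mk = -6  [terminal]
32. n15.idx = true  [B.wid > -6]
33. n17.key = true  [C₀.off > 16]
34. n17.off = -4  [(if C₀.key then C₀.off else C₀.ok) - 24]
35. n17.ok = 3  [C₀.ok - 17]
36. n18.depth = 23  [terminal]
37. n17.sig = "ky"  ["ky"]
38. n14.sig = "kyu"  [C₁.sig ++ "u"]
39. n2.hot = -3  [A.sig * -1 - 2]
40. n2.wid = false  [B.idx == true]
41. n19.lab = -4  [S₁.hot + S₀.lab - 8]
42. n20.key = false  [false]
43. n20.off = 24  [S.lab * -2 + 16]
44. n20.ok = -3  [S.lab + 1]
45. n21.lab = 11  [terminal]
46. n22.lab = 16  [C.ok + C.off - 5]
47. n23.lab = 15  [terminal]
48. n24.cnt = "qu"  [terminal]
49. n22.hot = 20  [20]
50. n22.wid = false  [false]
51. n20.sig = "mx"  ["mx"]
52. n25.idx = 29  [terminal]
53. n26.cnt = "qv"  [terminal]
54. n19.hot = 16  [16]
55. n19.wid = false  [f.idx == S.lab]
56. n0.hot = 23  [S₁.hot + 26]
57. n0.wid = true  [S₂.hot > 15]

16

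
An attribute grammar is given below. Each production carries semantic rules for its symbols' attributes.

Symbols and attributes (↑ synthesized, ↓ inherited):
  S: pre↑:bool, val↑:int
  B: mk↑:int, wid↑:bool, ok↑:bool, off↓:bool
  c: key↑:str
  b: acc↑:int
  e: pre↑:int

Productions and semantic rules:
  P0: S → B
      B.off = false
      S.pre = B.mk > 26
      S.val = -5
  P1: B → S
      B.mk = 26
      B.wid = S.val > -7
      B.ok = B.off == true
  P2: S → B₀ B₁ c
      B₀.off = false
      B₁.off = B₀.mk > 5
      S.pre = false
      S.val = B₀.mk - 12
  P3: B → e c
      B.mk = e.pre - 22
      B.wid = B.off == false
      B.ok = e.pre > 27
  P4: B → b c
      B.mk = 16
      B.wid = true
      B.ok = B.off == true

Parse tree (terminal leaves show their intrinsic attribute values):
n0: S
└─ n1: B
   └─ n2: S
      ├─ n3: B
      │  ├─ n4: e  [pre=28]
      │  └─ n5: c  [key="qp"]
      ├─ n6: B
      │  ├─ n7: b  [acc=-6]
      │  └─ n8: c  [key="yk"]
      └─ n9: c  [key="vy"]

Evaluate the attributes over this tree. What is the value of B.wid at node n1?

1. n1.off = false  [false]
2. n3.off = false  [false]
3. n4.pre = 28  [terminal]
4. n5.key = "qp"  [terminal]
5. n3.mk = 6  [e.pre - 22]
6. n3.wid = true  [B.off == false]
7. n3.ok = true  [e.pre > 27]
8. n6.off = true  [B₀.mk > 5]
9. n7.acc = -6  [terminal]
10. n8.key = "yk"  [terminal]
11. n6.mk = 16  [16]
12. n6.wid = true  [true]
13. n6.ok = true  [B.off == true]
14. n9.key = "vy"  [terminal]
15. n2.pre = false  [false]
16. n2.val = -6  [B₀.mk - 12]
17. n1.mk = 26  [26]
18. n1.wid = true  [S.val > -7]
19. n1.ok = false  [B.off == true]
20. n0.pre = false  [B.mk > 26]
21. n0.val = -5  [-5]

true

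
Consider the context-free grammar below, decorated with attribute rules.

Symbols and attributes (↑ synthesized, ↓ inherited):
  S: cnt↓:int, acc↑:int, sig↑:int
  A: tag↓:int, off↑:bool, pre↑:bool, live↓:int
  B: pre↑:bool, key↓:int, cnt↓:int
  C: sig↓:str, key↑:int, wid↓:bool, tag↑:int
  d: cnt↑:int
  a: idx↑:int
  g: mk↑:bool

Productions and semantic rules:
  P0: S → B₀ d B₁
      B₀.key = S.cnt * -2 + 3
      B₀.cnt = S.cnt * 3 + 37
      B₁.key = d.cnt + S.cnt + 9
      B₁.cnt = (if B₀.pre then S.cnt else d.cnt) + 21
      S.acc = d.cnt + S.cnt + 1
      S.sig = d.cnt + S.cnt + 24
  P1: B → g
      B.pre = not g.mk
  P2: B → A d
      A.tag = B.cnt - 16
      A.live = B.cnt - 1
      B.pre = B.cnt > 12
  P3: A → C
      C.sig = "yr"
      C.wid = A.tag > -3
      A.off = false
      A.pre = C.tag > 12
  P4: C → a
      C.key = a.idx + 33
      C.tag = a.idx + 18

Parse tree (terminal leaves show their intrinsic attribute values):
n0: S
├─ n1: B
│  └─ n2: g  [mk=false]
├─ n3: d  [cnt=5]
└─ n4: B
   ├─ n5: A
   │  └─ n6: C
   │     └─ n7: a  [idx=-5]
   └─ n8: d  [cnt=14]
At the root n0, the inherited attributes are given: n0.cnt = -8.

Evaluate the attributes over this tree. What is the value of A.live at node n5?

12

1. n0.cnt = -8  [given at root]
2. n1.key = 19  [S.cnt * -2 + 3]
3. n1.cnt = 13  [S.cnt * 3 + 37]
4. n2.mk = false  [terminal]
5. n1.pre = true  [not g.mk]
6. n3.cnt = 5  [terminal]
7. n4.key = 6  [d.cnt + S.cnt + 9]
8. n4.cnt = 13  [(if B₀.pre then S.cnt else d.cnt) + 21]
9. n5.tag = -3  [B.cnt - 16]
10. n5.live = 12  [B.cnt - 1]
11. n6.sig = "yr"  ["yr"]
12. n6.wid = false  [A.tag > -3]
13. n7.idx = -5  [terminal]
14. n6.key = 28  [a.idx + 33]
15. n6.tag = 13  [a.idx + 18]
16. n5.off = false  [false]
17. n5.pre = true  [C.tag > 12]
18. n8.cnt = 14  [terminal]
19. n4.pre = true  [B.cnt > 12]
20. n0.acc = -2  [d.cnt + S.cnt + 1]
21. n0.sig = 21  [d.cnt + S.cnt + 24]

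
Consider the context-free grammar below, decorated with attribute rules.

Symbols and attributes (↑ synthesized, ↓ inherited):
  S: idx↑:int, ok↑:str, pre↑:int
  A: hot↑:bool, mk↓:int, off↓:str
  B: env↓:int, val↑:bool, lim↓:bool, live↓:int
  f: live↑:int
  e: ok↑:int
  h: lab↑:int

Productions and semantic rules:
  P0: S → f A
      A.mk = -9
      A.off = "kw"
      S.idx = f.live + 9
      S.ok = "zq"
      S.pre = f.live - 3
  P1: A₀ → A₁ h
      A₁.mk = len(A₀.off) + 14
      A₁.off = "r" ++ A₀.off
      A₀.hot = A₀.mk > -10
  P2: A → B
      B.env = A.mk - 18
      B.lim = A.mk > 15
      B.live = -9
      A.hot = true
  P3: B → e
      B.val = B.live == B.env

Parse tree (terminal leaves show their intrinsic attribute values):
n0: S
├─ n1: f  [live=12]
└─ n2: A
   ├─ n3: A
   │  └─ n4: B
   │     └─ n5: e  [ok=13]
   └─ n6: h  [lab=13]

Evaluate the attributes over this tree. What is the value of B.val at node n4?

false

1. n1.live = 12  [terminal]
2. n2.mk = -9  [-9]
3. n2.off = "kw"  ["kw"]
4. n3.mk = 16  [len(A₀.off) + 14]
5. n3.off = "rkw"  ["r" ++ A₀.off]
6. n4.env = -2  [A.mk - 18]
7. n4.lim = true  [A.mk > 15]
8. n4.live = -9  [-9]
9. n5.ok = 13  [terminal]
10. n4.val = false  [B.live == B.env]
11. n3.hot = true  [true]
12. n6.lab = 13  [terminal]
13. n2.hot = true  [A₀.mk > -10]
14. n0.idx = 21  [f.live + 9]
15. n0.ok = "zq"  ["zq"]
16. n0.pre = 9  [f.live - 3]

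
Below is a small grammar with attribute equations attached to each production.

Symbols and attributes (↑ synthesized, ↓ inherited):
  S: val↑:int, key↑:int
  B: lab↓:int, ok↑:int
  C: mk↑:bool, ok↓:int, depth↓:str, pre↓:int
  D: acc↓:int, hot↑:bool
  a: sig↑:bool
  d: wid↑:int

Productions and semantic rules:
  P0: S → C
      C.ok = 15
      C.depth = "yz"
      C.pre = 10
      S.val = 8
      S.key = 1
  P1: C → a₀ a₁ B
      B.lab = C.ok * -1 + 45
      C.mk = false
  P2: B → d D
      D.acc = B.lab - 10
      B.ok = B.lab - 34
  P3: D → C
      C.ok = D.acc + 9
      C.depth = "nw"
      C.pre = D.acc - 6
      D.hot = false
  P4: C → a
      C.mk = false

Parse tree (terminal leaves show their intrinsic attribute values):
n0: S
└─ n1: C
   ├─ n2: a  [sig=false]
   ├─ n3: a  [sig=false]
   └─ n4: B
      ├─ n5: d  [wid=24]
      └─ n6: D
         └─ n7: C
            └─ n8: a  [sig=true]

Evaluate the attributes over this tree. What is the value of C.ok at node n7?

1. n1.ok = 15  [15]
2. n1.depth = "yz"  ["yz"]
3. n1.pre = 10  [10]
4. n2.sig = false  [terminal]
5. n3.sig = false  [terminal]
6. n4.lab = 30  [C.ok * -1 + 45]
7. n5.wid = 24  [terminal]
8. n6.acc = 20  [B.lab - 10]
9. n7.ok = 29  [D.acc + 9]
10. n7.depth = "nw"  ["nw"]
11. n7.pre = 14  [D.acc - 6]
12. n8.sig = true  [terminal]
13. n7.mk = false  [false]
14. n6.hot = false  [false]
15. n4.ok = -4  [B.lab - 34]
16. n1.mk = false  [false]
17. n0.val = 8  [8]
18. n0.key = 1  [1]

29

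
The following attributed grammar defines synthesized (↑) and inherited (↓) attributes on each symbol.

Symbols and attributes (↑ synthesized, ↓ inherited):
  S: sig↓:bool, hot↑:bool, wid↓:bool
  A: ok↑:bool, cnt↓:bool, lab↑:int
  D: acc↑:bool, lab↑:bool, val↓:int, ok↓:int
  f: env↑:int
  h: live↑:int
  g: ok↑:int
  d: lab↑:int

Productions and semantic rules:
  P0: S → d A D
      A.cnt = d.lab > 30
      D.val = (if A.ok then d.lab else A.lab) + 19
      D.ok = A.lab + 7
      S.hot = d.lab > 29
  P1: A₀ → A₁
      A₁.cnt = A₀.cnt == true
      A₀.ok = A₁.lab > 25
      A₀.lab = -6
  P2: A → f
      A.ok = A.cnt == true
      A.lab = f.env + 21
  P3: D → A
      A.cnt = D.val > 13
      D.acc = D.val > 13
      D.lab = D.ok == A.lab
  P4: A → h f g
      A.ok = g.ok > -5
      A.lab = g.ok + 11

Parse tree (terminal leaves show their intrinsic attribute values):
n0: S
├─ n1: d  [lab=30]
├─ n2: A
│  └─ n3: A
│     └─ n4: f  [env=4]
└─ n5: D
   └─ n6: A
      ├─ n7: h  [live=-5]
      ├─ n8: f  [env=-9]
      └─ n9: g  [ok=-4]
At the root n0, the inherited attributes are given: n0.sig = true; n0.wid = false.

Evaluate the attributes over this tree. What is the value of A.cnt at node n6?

1. n0.sig = true  [given at root]
2. n0.wid = false  [given at root]
3. n1.lab = 30  [terminal]
4. n2.cnt = false  [d.lab > 30]
5. n3.cnt = false  [A₀.cnt == true]
6. n4.env = 4  [terminal]
7. n3.ok = false  [A.cnt == true]
8. n3.lab = 25  [f.env + 21]
9. n2.ok = false  [A₁.lab > 25]
10. n2.lab = -6  [-6]
11. n5.val = 13  [(if A.ok then d.lab else A.lab) + 19]
12. n5.ok = 1  [A.lab + 7]
13. n6.cnt = false  [D.val > 13]
14. n7.live = -5  [terminal]
15. n8.env = -9  [terminal]
16. n9.ok = -4  [terminal]
17. n6.ok = true  [g.ok > -5]
18. n6.lab = 7  [g.ok + 11]
19. n5.acc = false  [D.val > 13]
20. n5.lab = false  [D.ok == A.lab]
21. n0.hot = true  [d.lab > 29]

false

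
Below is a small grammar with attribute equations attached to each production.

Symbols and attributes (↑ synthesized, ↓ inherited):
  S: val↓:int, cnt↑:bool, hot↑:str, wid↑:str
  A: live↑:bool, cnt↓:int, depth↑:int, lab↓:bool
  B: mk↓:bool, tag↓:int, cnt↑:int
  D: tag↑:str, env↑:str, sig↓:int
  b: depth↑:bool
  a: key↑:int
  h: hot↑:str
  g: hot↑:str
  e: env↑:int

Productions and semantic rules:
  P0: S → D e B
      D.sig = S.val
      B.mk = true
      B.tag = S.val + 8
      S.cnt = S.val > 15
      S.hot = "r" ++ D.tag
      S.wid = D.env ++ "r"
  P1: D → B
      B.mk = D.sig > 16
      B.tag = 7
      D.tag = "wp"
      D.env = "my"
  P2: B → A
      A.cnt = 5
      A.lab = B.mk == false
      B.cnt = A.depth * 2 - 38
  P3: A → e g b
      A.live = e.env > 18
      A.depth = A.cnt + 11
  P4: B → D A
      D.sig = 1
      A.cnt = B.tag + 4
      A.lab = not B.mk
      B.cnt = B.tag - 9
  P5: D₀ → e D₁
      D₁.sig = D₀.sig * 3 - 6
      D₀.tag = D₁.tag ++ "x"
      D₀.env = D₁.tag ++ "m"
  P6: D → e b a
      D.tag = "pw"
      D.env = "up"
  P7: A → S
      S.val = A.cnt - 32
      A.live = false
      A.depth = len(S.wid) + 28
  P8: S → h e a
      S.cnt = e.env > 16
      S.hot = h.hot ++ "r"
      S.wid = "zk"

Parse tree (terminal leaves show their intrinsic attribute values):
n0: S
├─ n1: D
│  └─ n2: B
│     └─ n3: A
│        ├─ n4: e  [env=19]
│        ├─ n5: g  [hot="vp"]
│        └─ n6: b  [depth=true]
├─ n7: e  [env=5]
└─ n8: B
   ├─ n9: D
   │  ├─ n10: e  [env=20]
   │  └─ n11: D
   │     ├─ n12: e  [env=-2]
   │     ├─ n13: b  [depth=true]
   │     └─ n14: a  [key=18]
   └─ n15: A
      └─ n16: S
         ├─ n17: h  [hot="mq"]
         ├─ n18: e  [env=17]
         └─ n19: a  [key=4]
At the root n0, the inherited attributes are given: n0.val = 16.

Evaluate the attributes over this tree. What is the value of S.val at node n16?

-4

1. n0.val = 16  [given at root]
2. n1.sig = 16  [S.val]
3. n2.mk = false  [D.sig > 16]
4. n2.tag = 7  [7]
5. n3.cnt = 5  [5]
6. n3.lab = true  [B.mk == false]
7. n4.env = 19  [terminal]
8. n5.hot = "vp"  [terminal]
9. n6.depth = true  [terminal]
10. n3.live = true  [e.env > 18]
11. n3.depth = 16  [A.cnt + 11]
12. n2.cnt = -6  [A.depth * 2 - 38]
13. n1.tag = "wp"  ["wp"]
14. n1.env = "my"  ["my"]
15. n7.env = 5  [terminal]
16. n8.mk = true  [true]
17. n8.tag = 24  [S.val + 8]
18. n9.sig = 1  [1]
19. n10.env = 20  [terminal]
20. n11.sig = -3  [D₀.sig * 3 - 6]
21. n12.env = -2  [terminal]
22. n13.depth = true  [terminal]
23. n14.key = 18  [terminal]
24. n11.tag = "pw"  ["pw"]
25. n11.env = "up"  ["up"]
26. n9.tag = "pwx"  [D₁.tag ++ "x"]
27. n9.env = "pwm"  [D₁.tag ++ "m"]
28. n15.cnt = 28  [B.tag + 4]
29. n15.lab = false  [not B.mk]
30. n16.val = -4  [A.cnt - 32]
31. n17.hot = "mq"  [terminal]
32. n18.env = 17  [terminal]
33. n19.key = 4  [terminal]
34. n16.cnt = true  [e.env > 16]
35. n16.hot = "mqr"  [h.hot ++ "r"]
36. n16.wid = "zk"  ["zk"]
37. n15.live = false  [false]
38. n15.depth = 30  [len(S.wid) + 28]
39. n8.cnt = 15  [B.tag - 9]
40. n0.cnt = true  [S.val > 15]
41. n0.hot = "rwp"  ["r" ++ D.tag]
42. n0.wid = "myr"  [D.env ++ "r"]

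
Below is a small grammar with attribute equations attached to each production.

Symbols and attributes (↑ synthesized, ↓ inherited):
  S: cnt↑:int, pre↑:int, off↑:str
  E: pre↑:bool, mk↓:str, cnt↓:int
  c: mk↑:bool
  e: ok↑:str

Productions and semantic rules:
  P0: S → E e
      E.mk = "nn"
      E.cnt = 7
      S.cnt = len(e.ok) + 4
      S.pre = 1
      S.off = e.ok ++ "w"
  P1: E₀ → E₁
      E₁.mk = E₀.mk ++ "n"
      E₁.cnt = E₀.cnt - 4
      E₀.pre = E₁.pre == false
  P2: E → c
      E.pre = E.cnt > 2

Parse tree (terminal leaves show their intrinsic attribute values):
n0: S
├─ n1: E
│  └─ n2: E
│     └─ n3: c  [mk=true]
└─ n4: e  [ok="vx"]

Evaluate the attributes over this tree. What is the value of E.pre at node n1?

1. n1.mk = "nn"  ["nn"]
2. n1.cnt = 7  [7]
3. n2.mk = "nnn"  [E₀.mk ++ "n"]
4. n2.cnt = 3  [E₀.cnt - 4]
5. n3.mk = true  [terminal]
6. n2.pre = true  [E.cnt > 2]
7. n1.pre = false  [E₁.pre == false]
8. n4.ok = "vx"  [terminal]
9. n0.cnt = 6  [len(e.ok) + 4]
10. n0.pre = 1  [1]
11. n0.off = "vxw"  [e.ok ++ "w"]

false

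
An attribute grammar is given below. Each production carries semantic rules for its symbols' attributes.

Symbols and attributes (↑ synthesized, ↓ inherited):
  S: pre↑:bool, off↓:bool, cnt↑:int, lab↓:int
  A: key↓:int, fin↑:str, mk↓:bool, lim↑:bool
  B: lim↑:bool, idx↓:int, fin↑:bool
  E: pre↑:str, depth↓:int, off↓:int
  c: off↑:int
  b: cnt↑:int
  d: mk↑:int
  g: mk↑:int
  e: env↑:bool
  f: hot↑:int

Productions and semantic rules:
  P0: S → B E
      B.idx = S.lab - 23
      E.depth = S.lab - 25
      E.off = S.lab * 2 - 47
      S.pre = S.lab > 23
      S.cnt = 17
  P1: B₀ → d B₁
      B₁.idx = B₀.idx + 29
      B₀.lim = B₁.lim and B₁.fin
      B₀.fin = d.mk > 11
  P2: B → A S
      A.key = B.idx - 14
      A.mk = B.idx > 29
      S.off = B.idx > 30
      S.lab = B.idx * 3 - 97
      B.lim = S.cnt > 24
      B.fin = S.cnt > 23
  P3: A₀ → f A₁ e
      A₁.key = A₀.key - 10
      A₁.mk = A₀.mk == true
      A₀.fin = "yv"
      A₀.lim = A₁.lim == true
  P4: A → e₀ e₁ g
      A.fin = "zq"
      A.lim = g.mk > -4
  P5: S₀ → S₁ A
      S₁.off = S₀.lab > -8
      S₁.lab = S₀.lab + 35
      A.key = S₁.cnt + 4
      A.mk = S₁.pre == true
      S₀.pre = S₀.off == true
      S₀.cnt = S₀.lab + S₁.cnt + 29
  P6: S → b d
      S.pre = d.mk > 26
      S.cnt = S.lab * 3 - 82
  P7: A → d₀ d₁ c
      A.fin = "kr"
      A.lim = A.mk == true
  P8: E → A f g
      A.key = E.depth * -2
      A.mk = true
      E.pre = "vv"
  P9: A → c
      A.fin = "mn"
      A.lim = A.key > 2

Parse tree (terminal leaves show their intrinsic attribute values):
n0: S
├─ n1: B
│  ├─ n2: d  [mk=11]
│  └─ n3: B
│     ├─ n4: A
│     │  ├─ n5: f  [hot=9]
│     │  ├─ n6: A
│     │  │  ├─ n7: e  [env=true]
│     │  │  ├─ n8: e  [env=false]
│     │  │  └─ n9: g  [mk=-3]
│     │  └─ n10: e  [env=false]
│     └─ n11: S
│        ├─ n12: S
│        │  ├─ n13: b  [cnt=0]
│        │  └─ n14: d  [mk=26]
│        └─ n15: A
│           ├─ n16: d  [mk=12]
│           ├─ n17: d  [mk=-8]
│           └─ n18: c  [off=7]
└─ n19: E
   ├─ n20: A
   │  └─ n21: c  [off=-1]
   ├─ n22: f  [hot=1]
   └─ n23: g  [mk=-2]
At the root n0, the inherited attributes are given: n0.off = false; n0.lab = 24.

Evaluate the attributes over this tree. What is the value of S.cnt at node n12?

1. n0.off = false  [given at root]
2. n0.lab = 24  [given at root]
3. n1.idx = 1  [S.lab - 23]
4. n2.mk = 11  [terminal]
5. n3.idx = 30  [B₀.idx + 29]
6. n4.key = 16  [B.idx - 14]
7. n4.mk = true  [B.idx > 29]
8. n5.hot = 9  [terminal]
9. n6.key = 6  [A₀.key - 10]
10. n6.mk = true  [A₀.mk == true]
11. n7.env = true  [terminal]
12. n8.env = false  [terminal]
13. n9.mk = -3  [terminal]
14. n6.fin = "zq"  ["zq"]
15. n6.lim = true  [g.mk > -4]
16. n10.env = false  [terminal]
17. n4.fin = "yv"  ["yv"]
18. n4.lim = true  [A₁.lim == true]
19. n11.off = false  [B.idx > 30]
20. n11.lab = -7  [B.idx * 3 - 97]
21. n12.off = true  [S₀.lab > -8]
22. n12.lab = 28  [S₀.lab + 35]
23. n13.cnt = 0  [terminal]
24. n14.mk = 26  [terminal]
25. n12.pre = false  [d.mk > 26]
26. n12.cnt = 2  [S.lab * 3 - 82]
27. n15.key = 6  [S₁.cnt + 4]
28. n15.mk = false  [S₁.pre == true]
29. n16.mk = 12  [terminal]
30. n17.mk = -8  [terminal]
31. n18.off = 7  [terminal]
32. n15.fin = "kr"  ["kr"]
33. n15.lim = false  [A.mk == true]
34. n11.pre = false  [S₀.off == true]
35. n11.cnt = 24  [S₀.lab + S₁.cnt + 29]
36. n3.lim = false  [S.cnt > 24]
37. n3.fin = true  [S.cnt > 23]
38. n1.lim = false  [B₁.lim and B₁.fin]
39. n1.fin = false  [d.mk > 11]
40. n19.depth = -1  [S.lab - 25]
41. n19.off = 1  [S.lab * 2 - 47]
42. n20.key = 2  [E.depth * -2]
43. n20.mk = true  [true]
44. n21.off = -1  [terminal]
45. n20.fin = "mn"  ["mn"]
46. n20.lim = false  [A.key > 2]
47. n22.hot = 1  [terminal]
48. n23.mk = -2  [terminal]
49. n19.pre = "vv"  ["vv"]
50. n0.pre = true  [S.lab > 23]
51. n0.cnt = 17  [17]

2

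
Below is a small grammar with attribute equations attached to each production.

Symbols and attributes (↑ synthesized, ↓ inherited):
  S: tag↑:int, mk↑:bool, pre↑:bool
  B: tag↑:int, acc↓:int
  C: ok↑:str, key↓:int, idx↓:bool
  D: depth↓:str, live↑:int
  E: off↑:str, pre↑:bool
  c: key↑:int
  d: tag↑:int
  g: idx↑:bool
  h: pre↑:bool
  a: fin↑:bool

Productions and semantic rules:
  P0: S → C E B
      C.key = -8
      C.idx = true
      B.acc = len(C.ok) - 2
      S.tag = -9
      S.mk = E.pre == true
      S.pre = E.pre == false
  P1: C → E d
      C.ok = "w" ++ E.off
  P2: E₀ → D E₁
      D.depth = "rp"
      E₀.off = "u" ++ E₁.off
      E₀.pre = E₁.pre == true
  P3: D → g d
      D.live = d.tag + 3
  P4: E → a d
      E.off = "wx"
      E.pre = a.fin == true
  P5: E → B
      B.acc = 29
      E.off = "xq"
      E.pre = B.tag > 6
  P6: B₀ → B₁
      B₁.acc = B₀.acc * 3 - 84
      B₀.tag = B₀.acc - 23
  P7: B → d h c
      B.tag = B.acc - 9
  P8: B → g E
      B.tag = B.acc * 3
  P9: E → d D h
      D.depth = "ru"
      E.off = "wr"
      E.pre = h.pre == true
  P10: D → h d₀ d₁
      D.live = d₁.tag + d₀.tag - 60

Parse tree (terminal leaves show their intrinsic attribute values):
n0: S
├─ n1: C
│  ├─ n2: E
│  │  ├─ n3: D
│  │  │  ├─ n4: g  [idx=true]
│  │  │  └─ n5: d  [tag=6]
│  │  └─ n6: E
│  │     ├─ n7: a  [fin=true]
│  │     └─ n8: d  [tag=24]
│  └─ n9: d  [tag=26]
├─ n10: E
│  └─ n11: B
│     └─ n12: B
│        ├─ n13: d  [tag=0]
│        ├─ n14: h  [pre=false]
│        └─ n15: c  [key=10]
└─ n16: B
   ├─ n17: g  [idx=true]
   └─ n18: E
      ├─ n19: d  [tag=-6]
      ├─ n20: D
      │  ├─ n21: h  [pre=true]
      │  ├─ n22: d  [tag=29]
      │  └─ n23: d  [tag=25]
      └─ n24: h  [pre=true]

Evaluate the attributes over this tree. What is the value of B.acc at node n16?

2

1. n1.key = -8  [-8]
2. n1.idx = true  [true]
3. n3.depth = "rp"  ["rp"]
4. n4.idx = true  [terminal]
5. n5.tag = 6  [terminal]
6. n3.live = 9  [d.tag + 3]
7. n7.fin = true  [terminal]
8. n8.tag = 24  [terminal]
9. n6.off = "wx"  ["wx"]
10. n6.pre = true  [a.fin == true]
11. n2.off = "uwx"  ["u" ++ E₁.off]
12. n2.pre = true  [E₁.pre == true]
13. n9.tag = 26  [terminal]
14. n1.ok = "wuwx"  ["w" ++ E.off]
15. n11.acc = 29  [29]
16. n12.acc = 3  [B₀.acc * 3 - 84]
17. n13.tag = 0  [terminal]
18. n14.pre = false  [terminal]
19. n15.key = 10  [terminal]
20. n12.tag = -6  [B.acc - 9]
21. n11.tag = 6  [B₀.acc - 23]
22. n10.off = "xq"  ["xq"]
23. n10.pre = false  [B.tag > 6]
24. n16.acc = 2  [len(C.ok) - 2]
25. n17.idx = true  [terminal]
26. n19.tag = -6  [terminal]
27. n20.depth = "ru"  ["ru"]
28. n21.pre = true  [terminal]
29. n22.tag = 29  [terminal]
30. n23.tag = 25  [terminal]
31. n20.live = -6  [d₁.tag + d₀.tag - 60]
32. n24.pre = true  [terminal]
33. n18.off = "wr"  ["wr"]
34. n18.pre = true  [h.pre == true]
35. n16.tag = 6  [B.acc * 3]
36. n0.tag = -9  [-9]
37. n0.mk = false  [E.pre == true]
38. n0.pre = true  [E.pre == false]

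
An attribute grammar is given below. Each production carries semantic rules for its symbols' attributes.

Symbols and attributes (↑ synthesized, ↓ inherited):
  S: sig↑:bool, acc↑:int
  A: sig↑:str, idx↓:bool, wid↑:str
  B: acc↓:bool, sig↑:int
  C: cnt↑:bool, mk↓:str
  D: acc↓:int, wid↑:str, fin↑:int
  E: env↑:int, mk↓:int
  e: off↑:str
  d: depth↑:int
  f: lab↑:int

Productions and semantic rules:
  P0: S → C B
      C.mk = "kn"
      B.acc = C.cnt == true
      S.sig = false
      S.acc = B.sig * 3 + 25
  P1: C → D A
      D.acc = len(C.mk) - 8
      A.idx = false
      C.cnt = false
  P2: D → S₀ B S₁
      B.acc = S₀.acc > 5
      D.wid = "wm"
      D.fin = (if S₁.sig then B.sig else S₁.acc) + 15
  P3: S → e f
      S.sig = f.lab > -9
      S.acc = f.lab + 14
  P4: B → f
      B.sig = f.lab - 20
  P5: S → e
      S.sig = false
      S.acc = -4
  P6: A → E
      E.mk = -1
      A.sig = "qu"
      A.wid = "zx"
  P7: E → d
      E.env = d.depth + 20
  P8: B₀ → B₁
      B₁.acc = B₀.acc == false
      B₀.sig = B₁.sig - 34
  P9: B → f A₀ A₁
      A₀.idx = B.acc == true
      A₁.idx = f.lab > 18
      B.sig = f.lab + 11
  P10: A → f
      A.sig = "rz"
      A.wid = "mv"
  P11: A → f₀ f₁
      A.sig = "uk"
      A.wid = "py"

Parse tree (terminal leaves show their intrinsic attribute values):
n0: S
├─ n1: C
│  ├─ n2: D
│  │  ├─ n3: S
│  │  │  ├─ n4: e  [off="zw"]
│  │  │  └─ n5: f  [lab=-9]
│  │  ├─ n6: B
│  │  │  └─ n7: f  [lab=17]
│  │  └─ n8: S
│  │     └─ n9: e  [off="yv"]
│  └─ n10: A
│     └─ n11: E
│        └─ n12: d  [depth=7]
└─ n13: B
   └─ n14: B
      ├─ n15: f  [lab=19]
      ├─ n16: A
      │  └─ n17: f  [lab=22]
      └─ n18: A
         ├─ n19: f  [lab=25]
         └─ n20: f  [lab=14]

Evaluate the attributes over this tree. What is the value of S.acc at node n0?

1. n1.mk = "kn"  ["kn"]
2. n2.acc = -6  [len(C.mk) - 8]
3. n4.off = "zw"  [terminal]
4. n5.lab = -9  [terminal]
5. n3.sig = false  [f.lab > -9]
6. n3.acc = 5  [f.lab + 14]
7. n6.acc = false  [S₀.acc > 5]
8. n7.lab = 17  [terminal]
9. n6.sig = -3  [f.lab - 20]
10. n9.off = "yv"  [terminal]
11. n8.sig = false  [false]
12. n8.acc = -4  [-4]
13. n2.wid = "wm"  ["wm"]
14. n2.fin = 11  [(if S₁.sig then B.sig else S₁.acc) + 15]
15. n10.idx = false  [false]
16. n11.mk = -1  [-1]
17. n12.depth = 7  [terminal]
18. n11.env = 27  [d.depth + 20]
19. n10.sig = "qu"  ["qu"]
20. n10.wid = "zx"  ["zx"]
21. n1.cnt = false  [false]
22. n13.acc = false  [C.cnt == true]
23. n14.acc = true  [B₀.acc == false]
24. n15.lab = 19  [terminal]
25. n16.idx = true  [B.acc == true]
26. n17.lab = 22  [terminal]
27. n16.sig = "rz"  ["rz"]
28. n16.wid = "mv"  ["mv"]
29. n18.idx = true  [f.lab > 18]
30. n19.lab = 25  [terminal]
31. n20.lab = 14  [terminal]
32. n18.sig = "uk"  ["uk"]
33. n18.wid = "py"  ["py"]
34. n14.sig = 30  [f.lab + 11]
35. n13.sig = -4  [B₁.sig - 34]
36. n0.sig = false  [false]
37. n0.acc = 13  [B.sig * 3 + 25]

13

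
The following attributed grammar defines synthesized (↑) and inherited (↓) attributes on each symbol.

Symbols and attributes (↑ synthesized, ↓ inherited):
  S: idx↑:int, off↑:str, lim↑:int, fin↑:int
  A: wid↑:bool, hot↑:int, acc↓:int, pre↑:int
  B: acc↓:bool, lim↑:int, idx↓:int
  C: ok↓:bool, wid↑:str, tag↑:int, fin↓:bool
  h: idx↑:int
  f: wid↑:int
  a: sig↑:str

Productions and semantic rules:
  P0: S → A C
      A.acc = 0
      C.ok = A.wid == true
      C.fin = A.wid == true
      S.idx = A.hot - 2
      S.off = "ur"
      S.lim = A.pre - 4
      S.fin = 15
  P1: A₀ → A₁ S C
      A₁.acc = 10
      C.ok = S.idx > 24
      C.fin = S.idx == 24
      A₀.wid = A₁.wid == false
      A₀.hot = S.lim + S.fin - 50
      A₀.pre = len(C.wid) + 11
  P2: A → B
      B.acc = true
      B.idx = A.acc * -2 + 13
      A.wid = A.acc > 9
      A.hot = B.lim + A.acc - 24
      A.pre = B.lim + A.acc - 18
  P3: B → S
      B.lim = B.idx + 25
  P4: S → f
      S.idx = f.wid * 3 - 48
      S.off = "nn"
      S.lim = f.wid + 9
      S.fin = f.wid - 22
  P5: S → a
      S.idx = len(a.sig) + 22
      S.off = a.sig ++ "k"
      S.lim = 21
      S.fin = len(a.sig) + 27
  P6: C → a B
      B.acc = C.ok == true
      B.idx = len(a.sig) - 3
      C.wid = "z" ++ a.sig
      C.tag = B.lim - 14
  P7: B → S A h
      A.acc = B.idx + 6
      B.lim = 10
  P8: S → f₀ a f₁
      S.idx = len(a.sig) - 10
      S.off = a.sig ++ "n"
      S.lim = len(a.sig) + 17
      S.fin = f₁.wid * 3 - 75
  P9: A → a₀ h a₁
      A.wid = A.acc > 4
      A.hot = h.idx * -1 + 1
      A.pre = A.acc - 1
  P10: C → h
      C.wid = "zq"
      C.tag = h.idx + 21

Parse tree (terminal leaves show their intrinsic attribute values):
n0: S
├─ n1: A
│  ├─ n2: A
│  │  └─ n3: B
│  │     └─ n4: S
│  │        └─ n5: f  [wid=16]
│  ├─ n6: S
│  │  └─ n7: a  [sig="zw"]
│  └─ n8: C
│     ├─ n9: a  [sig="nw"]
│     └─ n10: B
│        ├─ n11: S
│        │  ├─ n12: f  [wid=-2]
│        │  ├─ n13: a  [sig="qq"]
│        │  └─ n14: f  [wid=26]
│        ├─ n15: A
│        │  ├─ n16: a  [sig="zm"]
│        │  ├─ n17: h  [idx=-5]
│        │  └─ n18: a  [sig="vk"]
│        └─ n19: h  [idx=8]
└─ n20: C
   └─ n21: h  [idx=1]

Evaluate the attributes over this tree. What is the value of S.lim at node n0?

1. n1.acc = 0  [0]
2. n2.acc = 10  [10]
3. n3.acc = true  [true]
4. n3.idx = -7  [A.acc * -2 + 13]
5. n5.wid = 16  [terminal]
6. n4.idx = 0  [f.wid * 3 - 48]
7. n4.off = "nn"  ["nn"]
8. n4.lim = 25  [f.wid + 9]
9. n4.fin = -6  [f.wid - 22]
10. n3.lim = 18  [B.idx + 25]
11. n2.wid = true  [A.acc > 9]
12. n2.hot = 4  [B.lim + A.acc - 24]
13. n2.pre = 10  [B.lim + A.acc - 18]
14. n7.sig = "zw"  [terminal]
15. n6.idx = 24  [len(a.sig) + 22]
16. n6.off = "zwk"  [a.sig ++ "k"]
17. n6.lim = 21  [21]
18. n6.fin = 29  [len(a.sig) + 27]
19. n8.ok = false  [S.idx > 24]
20. n8.fin = true  [S.idx == 24]
21. n9.sig = "nw"  [terminal]
22. n10.acc = false  [C.ok == true]
23. n10.idx = -1  [len(a.sig) - 3]
24. n12.wid = -2  [terminal]
25. n13.sig = "qq"  [terminal]
26. n14.wid = 26  [terminal]
27. n11.idx = -8  [len(a.sig) - 10]
28. n11.off = "qqn"  [a.sig ++ "n"]
29. n11.lim = 19  [len(a.sig) + 17]
30. n11.fin = 3  [f₁.wid * 3 - 75]
31. n15.acc = 5  [B.idx + 6]
32. n16.sig = "zm"  [terminal]
33. n17.idx = -5  [terminal]
34. n18.sig = "vk"  [terminal]
35. n15.wid = true  [A.acc > 4]
36. n15.hot = 6  [h.idx * -1 + 1]
37. n15.pre = 4  [A.acc - 1]
38. n19.idx = 8  [terminal]
39. n10.lim = 10  [10]
40. n8.wid = "znw"  ["z" ++ a.sig]
41. n8.tag = -4  [B.lim - 14]
42. n1.wid = false  [A₁.wid == false]
43. n1.hot = 0  [S.lim + S.fin - 50]
44. n1.pre = 14  [len(C.wid) + 11]
45. n20.ok = false  [A.wid == true]
46. n20.fin = false  [A.wid == true]
47. n21.idx = 1  [terminal]
48. n20.wid = "zq"  ["zq"]
49. n20.tag = 22  [h.idx + 21]
50. n0.idx = -2  [A.hot - 2]
51. n0.off = "ur"  ["ur"]
52. n0.lim = 10  [A.pre - 4]
53. n0.fin = 15  [15]

10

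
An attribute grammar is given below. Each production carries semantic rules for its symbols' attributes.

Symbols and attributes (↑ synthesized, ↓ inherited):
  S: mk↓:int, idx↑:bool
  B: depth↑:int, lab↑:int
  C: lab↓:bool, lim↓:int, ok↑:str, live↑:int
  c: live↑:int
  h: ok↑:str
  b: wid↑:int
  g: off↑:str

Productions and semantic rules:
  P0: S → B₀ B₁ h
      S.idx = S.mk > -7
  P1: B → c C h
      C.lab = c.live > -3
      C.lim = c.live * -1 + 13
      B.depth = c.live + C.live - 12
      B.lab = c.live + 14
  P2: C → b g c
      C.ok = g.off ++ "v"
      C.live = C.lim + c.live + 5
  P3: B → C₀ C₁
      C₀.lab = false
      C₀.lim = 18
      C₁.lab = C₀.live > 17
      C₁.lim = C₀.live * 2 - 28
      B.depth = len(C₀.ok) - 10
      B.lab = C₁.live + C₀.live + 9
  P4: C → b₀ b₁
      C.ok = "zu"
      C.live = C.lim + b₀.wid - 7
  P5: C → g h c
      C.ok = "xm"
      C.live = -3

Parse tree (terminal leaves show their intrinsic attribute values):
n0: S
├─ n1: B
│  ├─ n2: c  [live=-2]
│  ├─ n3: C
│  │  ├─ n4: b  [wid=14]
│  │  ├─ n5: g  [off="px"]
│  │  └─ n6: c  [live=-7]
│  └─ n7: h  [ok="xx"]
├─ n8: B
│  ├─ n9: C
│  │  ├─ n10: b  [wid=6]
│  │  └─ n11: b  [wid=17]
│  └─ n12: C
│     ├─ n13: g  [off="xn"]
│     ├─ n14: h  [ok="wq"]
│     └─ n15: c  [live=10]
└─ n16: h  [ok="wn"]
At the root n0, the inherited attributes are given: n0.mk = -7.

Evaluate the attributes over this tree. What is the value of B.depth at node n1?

1. n0.mk = -7  [given at root]
2. n2.live = -2  [terminal]
3. n3.lab = true  [c.live > -3]
4. n3.lim = 15  [c.live * -1 + 13]
5. n4.wid = 14  [terminal]
6. n5.off = "px"  [terminal]
7. n6.live = -7  [terminal]
8. n3.ok = "pxv"  [g.off ++ "v"]
9. n3.live = 13  [C.lim + c.live + 5]
10. n7.ok = "xx"  [terminal]
11. n1.depth = -1  [c.live + C.live - 12]
12. n1.lab = 12  [c.live + 14]
13. n9.lab = false  [false]
14. n9.lim = 18  [18]
15. n10.wid = 6  [terminal]
16. n11.wid = 17  [terminal]
17. n9.ok = "zu"  ["zu"]
18. n9.live = 17  [C.lim + b₀.wid - 7]
19. n12.lab = false  [C₀.live > 17]
20. n12.lim = 6  [C₀.live * 2 - 28]
21. n13.off = "xn"  [terminal]
22. n14.ok = "wq"  [terminal]
23. n15.live = 10  [terminal]
24. n12.ok = "xm"  ["xm"]
25. n12.live = -3  [-3]
26. n8.depth = -8  [len(C₀.ok) - 10]
27. n8.lab = 23  [C₁.live + C₀.live + 9]
28. n16.ok = "wn"  [terminal]
29. n0.idx = false  [S.mk > -7]

-1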